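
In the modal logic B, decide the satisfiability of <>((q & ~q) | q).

1. <>((q & ~q) | q), 0
2. (q & ~q) | q, 1
3. q, 1
Accessibility: 0R0, 0R1, 1R0, 1R1

Satisfiable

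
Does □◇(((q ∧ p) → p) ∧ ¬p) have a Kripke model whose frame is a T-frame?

Yes, satisfiable

1. □◇(((q ∧ p) → p) ∧ ¬p), w0
2. ◇(((q ∧ p) → p) ∧ ¬p), w0
3. ((q ∧ p) → p) ∧ ¬p, w1
4. (q ∧ p) → p, w1
5. ¬p, w1
6. ◇(((q ∧ p) → p) ∧ ¬p), w1
7. ¬(q ∧ p), w1
8. ((q ∧ p) → p) ∧ ¬p, w2
9. (q ∧ p) → p, w2
10. ¬p, w2
11. ¬(q ∧ p), w2
Accessibility: w0Rw0, w0Rw1, w1Rw1, w1Rw2, w2Rw2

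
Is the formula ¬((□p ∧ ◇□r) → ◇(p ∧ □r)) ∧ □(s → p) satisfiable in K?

No, unsatisfiable

1. ¬((□p ∧ ◇□r) → ◇(p ∧ □r)) ∧ □(s → p), u
2. ¬((□p ∧ ◇□r) → ◇(p ∧ □r)), u
3. □(s → p), u
4. □p ∧ ◇□r, u
5. ¬◇(p ∧ □r), u
6. □p, u
7. ◇□r, u
8. □r, v
9. s → p, v
10. ¬(p ∧ □r), v
11. p, v
12. ¬□r, v
13. ¬r, w
14. r, w
Accessibility: uRv, vRw
Branch closes: r and ¬r both at w.
Every branch closes; the branch above is one of them.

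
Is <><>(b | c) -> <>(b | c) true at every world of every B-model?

Tableau for the negation ~(<><>(b | c) -> <>(b | c)):
1. ~(<><>(b | c) -> <>(b | c)), w0
2. <><>(b | c), w0
3. ~<>(b | c), w0
4. ~(b | c), w0
5. ~b, w0
6. ~c, w0
7. <>(b | c), w1
8. ~(b | c), w1
9. ~b, w1
10. ~c, w1
11. b | c, w2
12. c, w2
Accessibility: w0Rw0, w0Rw1, w1Rw0, w1Rw1, w1Rw2, w2Rw1, w2Rw2
The negation has an open branch (countermodel exists).

No, not valid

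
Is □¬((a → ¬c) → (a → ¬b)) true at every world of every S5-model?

Tableau for the negation ¬□¬((a → ¬c) → (a → ¬b)):
1. ¬□¬((a → ¬c) → (a → ¬b)), u
2. (a → ¬c) → (a → ¬b), v   [¬□-rule on 1: fresh world v, uRv]
3. a → ¬b, v   [→-rule on 2 (branches; this branch)]
4. ¬b, v   [→-rule on 3 (branches; this branch)]
Accessibility: uRu, uRv, vRu, vRv
The negation has an open branch (countermodel exists).

No, not valid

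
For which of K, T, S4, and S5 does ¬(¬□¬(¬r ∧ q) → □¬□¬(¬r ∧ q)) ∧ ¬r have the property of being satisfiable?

K, T, S4

S5-tableau for the formula:
1. ¬(¬□¬(¬r ∧ q) → □¬□¬(¬r ∧ q)) ∧ ¬r, 0
2. ¬(¬□¬(¬r ∧ q) → □¬□¬(¬r ∧ q)), 0   [∧-rule on 1]
3. ¬r, 0   [∧-rule on 1]
4. ¬□¬(¬r ∧ q), 0   [¬→-rule on 2]
5. ¬□¬□¬(¬r ∧ q), 0   [¬→-rule on 2]
6. ¬r ∧ q, 1   [¬□-rule on 4: fresh world 1, 0R1]
7. ¬r, 1   [∧-rule on 6]
8. q, 1   [∧-rule on 6]
9. □¬(¬r ∧ q), 2   [¬□-rule on 5: fresh world 2, 0R2]
10. ¬(¬r ∧ q), 0   [□-rule on 9 via 2R0]
11. ¬(¬r ∧ q), 1   [□-rule on 9 via 2R1]
12. ¬(¬r ∧ q), 2   [□-rule on 9 via 2R2]
13. ¬q, 0   [¬∧-rule on 10 (branches; this branch)]
14. ¬q, 1   [¬∧-rule on 11 (branches; this branch)]
Accessibility: 0R0, 0R1, 0R2, 1R0, 1R1, 1R2, 2R0, 2R1, 2R2
Branch closes: q and ¬q both at 1.
Every branch closes (one shown): unsatisfiable in S5.
S4-tableau for the formula:
1. ¬(¬□¬(¬r ∧ q) → □¬□¬(¬r ∧ q)) ∧ ¬r, 0
2. ¬(¬□¬(¬r ∧ q) → □¬□¬(¬r ∧ q)), 0   [∧-rule on 1]
3. ¬r, 0   [∧-rule on 1]
4. ¬□¬(¬r ∧ q), 0   [¬→-rule on 2]
5. ¬□¬□¬(¬r ∧ q), 0   [¬→-rule on 2]
6. ¬r ∧ q, 1   [¬□-rule on 4: fresh world 1, 0R1]
7. ¬r, 1   [∧-rule on 6]
8. q, 1   [∧-rule on 6]
9. □¬(¬r ∧ q), 2   [¬□-rule on 5: fresh world 2, 0R2]
10. ¬(¬r ∧ q), 2   [□-rule on 9 via 2R2]
11. ¬q, 2   [¬∧-rule on 10 (branches; this branch)]
Accessibility: 0R0, 0R1, 0R2, 1R1, 2R2
Complete open branch: satisfiable in S4, hence also in K, T (this S4-model is also a K-model and a T-model).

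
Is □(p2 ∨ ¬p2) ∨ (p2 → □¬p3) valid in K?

Tableau for the negation ¬(□(p2 ∨ ¬p2) ∨ (p2 → □¬p3)):
1. ¬(□(p2 ∨ ¬p2) ∨ (p2 → □¬p3)), w0
2. ¬□(p2 ∨ ¬p2), w0
3. ¬(p2 → □¬p3), w0
4. p2, w0
5. ¬□¬p3, w0
6. ¬(p2 ∨ ¬p2), w1
7. ¬p2, w1
8. p2, w1
Accessibility: w0Rw1
Branch closes: p2 and ¬p2 both at w1.
Every branch of the negation's tableau closes; the branch above is one of them.

Valid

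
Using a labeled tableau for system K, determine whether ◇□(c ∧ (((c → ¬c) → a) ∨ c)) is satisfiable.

Satisfiable (open branch found)

1. ◇□(c ∧ (((c → ¬c) → a) ∨ c)), 0
2. □(c ∧ (((c → ¬c) → a) ∨ c)), 1
Accessibility: 0R1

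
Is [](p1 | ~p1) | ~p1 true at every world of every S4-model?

Tableau for the negation ~([](p1 | ~p1) | ~p1):
1. ~([](p1 | ~p1) | ~p1), 0
2. ~[](p1 | ~p1), 0
3. p1, 0
4. ~(p1 | ~p1), 1
5. ~p1, 1
6. p1, 1
Accessibility: 0R0, 0R1, 1R1
Branch closes: p1 and ~p1 both at 1.
All branches of the negation close; one closing branch shown above.

Valid in S4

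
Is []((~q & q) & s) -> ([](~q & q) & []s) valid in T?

Tableau for the negation ~([]((~q & q) & s) -> ([](~q & q) & []s)):
1. ~([]((~q & q) & s) -> ([](~q & q) & []s)), w0
2. []((~q & q) & s), w0
3. ~([](~q & q) & []s), w0
4. (~q & q) & s, w0
5. ~q & q, w0
6. s, w0
7. ~q, w0
8. q, w0
Accessibility: w0Rw0
Branch closes: q and ~q both at w0.
Every branch of the negation's tableau closes; the branch above is one of them.

Yes, valid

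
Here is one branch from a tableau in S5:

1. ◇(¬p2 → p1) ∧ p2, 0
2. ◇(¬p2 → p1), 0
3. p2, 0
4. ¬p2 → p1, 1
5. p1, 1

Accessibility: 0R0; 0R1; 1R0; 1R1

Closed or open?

Not closed

No world carries both an atom and its negation.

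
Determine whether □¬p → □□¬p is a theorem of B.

Not valid

Tableau for the negation ¬(□¬p → □□¬p):
1. ¬(□¬p → □□¬p), w0
2. □¬p, w0   [¬→-rule on 1]
3. ¬□□¬p, w0   [¬→-rule on 1]
4. ¬p, w0   [□-rule on 2 via w0Rw0]
5. ¬□¬p, w1   [¬□-rule on 3: fresh world w1, w0Rw1]
6. ¬p, w1   [□-rule on 2 via w0Rw1]
7. p, w2   [¬□-rule on 5: fresh world w2, w1Rw2]
Accessibility: w0Rw0, w0Rw1, w1Rw0, w1Rw1, w1Rw2, w2Rw1, w2Rw2
The negation has an open branch (countermodel exists).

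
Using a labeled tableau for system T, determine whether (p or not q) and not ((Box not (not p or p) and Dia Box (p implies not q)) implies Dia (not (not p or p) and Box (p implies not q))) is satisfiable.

1. (p or not q) and not ((Box not (not p or p) and Dia Box (p implies not q)) implies Dia (not (not p or p) and Box (p implies not q))), u
2. p or not q, u
3. not ((Box not (not p or p) and Dia Box (p implies not q)) implies Dia (not (not p or p) and Box (p implies not q))), u
4. Box not (not p or p) and Dia Box (p implies not q), u
5. not Dia (not (not p or p) and Box (p implies not q)), u
6. Box not (not p or p), u
7. Dia Box (p implies not q), u
8. not (not (not p or p) and Box (p implies not q)), u
9. not (not p or p), u
10. p, u
11. not p, u
Accessibility: uRu
Branch closes: p and not p both at u.
(One branch shown.) All branches close.

Unsatisfiable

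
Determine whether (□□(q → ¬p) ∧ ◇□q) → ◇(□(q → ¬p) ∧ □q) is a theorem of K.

Tableau for the negation ¬((□□(q → ¬p) ∧ ◇□q) → ◇(□(q → ¬p) ∧ □q)):
1. ¬((□□(q → ¬p) ∧ ◇□q) → ◇(□(q → ¬p) ∧ □q)), 0
2. □□(q → ¬p) ∧ ◇□q, 0
3. ¬◇(□(q → ¬p) ∧ □q), 0
4. □□(q → ¬p), 0
5. ◇□q, 0
6. □q, 1
7. ¬(□(q → ¬p) ∧ □q), 1
8. □(q → ¬p), 1
9. ¬□(q → ¬p), 1
10. ¬(q → ¬p), 2
11. q, 2
12. p, 2
13. q → ¬p, 2
14. ¬p, 2
Accessibility: 0R1, 1R2
Branch closes: p and ¬p both at 2.
All branches of the negation close; one closing branch shown above.

Yes, valid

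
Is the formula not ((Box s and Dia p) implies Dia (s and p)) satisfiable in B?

Unsatisfiable (every branch closes)

1. not ((Box s and Dia p) implies Dia (s and p)), w0
2. Box s and Dia p, w0   [neg-implies-rule on 1]
3. not Dia (s and p), w0   [neg-implies-rule on 1]
4. Box s, w0   [and-rule on 2]
5. Dia p, w0   [and-rule on 2]
6. not (s and p), w0   [neg-Dia-rule on 3 via w0Rw0]
7. s, w0   [Box-rule on 4 via w0Rw0]
8. not p, w0   [neg-and-rule on 6 (branches; this branch)]
9. p, w1   [Dia-rule on 5: fresh world w1, w0Rw1]
10. not (s and p), w1   [neg-Dia-rule on 3 via w0Rw1]
11. s, w1   [Box-rule on 4 via w0Rw1]
12. not p, w1   [neg-and-rule on 10 (branches; this branch)]
Accessibility: w0Rw0, w0Rw1, w1Rw0, w1Rw1
Branch closes: p and not p both at w1.
(One branch shown.) All branches close.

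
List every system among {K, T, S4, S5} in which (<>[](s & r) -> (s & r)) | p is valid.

S5

S5-tableau for the negation ~((<>[](s & r) -> (s & r)) | p):
1. ~((<>[](s & r) -> (s & r)) | p), w0
2. ~(<>[](s & r) -> (s & r)), w0   [~|-rule on 1]
3. ~p, w0   [~|-rule on 1]
4. <>[](s & r), w0   [~->-rule on 2]
5. ~(s & r), w0   [~->-rule on 2]
6. ~r, w0   [~&-rule on 5 (branches; this branch)]
7. [](s & r), w1   [<>-rule on 4: fresh world w1, w0Rw1]
8. s & r, w0   [[]-rule on 7 via w1Rw0]
9. s, w0   [&-rule on 8]
10. r, w0   [&-rule on 8]
Accessibility: w0Rw0, w0Rw1, w1Rw0, w1Rw1
Branch closes: r and ~r both at w0.
Every branch closes (one shown): valid in S5.
S4-tableau for the negation ~((<>[](s & r) -> (s & r)) | p):
1. ~((<>[](s & r) -> (s & r)) | p), w0
2. ~(<>[](s & r) -> (s & r)), w0   [~|-rule on 1]
3. ~p, w0   [~|-rule on 1]
4. <>[](s & r), w0   [~->-rule on 2]
5. ~(s & r), w0   [~->-rule on 2]
6. ~r, w0   [~&-rule on 5 (branches; this branch)]
7. [](s & r), w1   [<>-rule on 4: fresh world w1, w0Rw1]
8. s & r, w1   [[]-rule on 7 via w1Rw1]
9. s, w1   [&-rule on 8]
10. r, w1   [&-rule on 8]
Accessibility: w0Rw0, w0Rw1, w1Rw1
Complete open branch: countermodel on an S4-frame, so not valid in S4, nor in K, T (the same frame is also a K-frame and a T-frame).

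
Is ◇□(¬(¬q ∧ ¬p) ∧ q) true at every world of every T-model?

Not valid

Tableau for the negation ¬◇□(¬(¬q ∧ ¬p) ∧ q):
1. ¬◇□(¬(¬q ∧ ¬p) ∧ q), 0
2. ¬□(¬(¬q ∧ ¬p) ∧ q), 0
3. ¬(¬(¬q ∧ ¬p) ∧ q), 1
4. ¬□(¬(¬q ∧ ¬p) ∧ q), 1
5. ¬q, 1
6. ¬(¬(¬q ∧ ¬p) ∧ q), 2
7. ¬q, 2
Accessibility: 0R0, 0R1, 1R1, 1R2, 2R2
The negation has an open branch (countermodel exists).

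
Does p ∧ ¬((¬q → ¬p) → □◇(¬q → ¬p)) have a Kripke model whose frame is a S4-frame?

1. p ∧ ¬((¬q → ¬p) → □◇(¬q → ¬p)), w0
2. p, w0
3. ¬((¬q → ¬p) → □◇(¬q → ¬p)), w0
4. ¬q → ¬p, w0
5. ¬□◇(¬q → ¬p), w0
6. q, w0
7. ¬◇(¬q → ¬p), w1
8. ¬(¬q → ¬p), w1
9. ¬q, w1
10. p, w1
Accessibility: w0Rw0, w0Rw1, w1Rw1

Satisfiable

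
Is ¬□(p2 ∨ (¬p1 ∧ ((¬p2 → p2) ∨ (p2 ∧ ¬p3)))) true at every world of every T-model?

Tableau for the negation □(p2 ∨ (¬p1 ∧ ((¬p2 → p2) ∨ (p2 ∧ ¬p3)))):
1. □(p2 ∨ (¬p1 ∧ ((¬p2 → p2) ∨ (p2 ∧ ¬p3)))), u
2. p2 ∨ (¬p1 ∧ ((¬p2 → p2) ∨ (p2 ∧ ¬p3))), u
3. ¬p1 ∧ ((¬p2 → p2) ∨ (p2 ∧ ¬p3)), u
4. ¬p1, u
5. (¬p2 → p2) ∨ (p2 ∧ ¬p3), u
6. p2 ∧ ¬p3, u
7. p2, u
8. ¬p3, u
Accessibility: uRu
The negation has an open branch (countermodel exists).

Invalid (countermodel exists)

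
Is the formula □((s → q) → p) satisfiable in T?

Satisfiable

1. □((s → q) → p), u
2. (s → q) → p, u
3. p, u
Accessibility: uRu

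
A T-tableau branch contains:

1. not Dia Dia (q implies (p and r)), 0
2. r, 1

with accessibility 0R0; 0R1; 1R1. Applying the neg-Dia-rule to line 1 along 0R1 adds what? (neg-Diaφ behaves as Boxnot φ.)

not Dia (q implies (p and r)), 1

neg-Diaφ behaves as Boxnot φ: propagate the negated body to each accessible world.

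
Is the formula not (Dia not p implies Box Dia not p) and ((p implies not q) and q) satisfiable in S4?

Satisfiable (open branch found)

1. not (Dia not p implies Box Dia not p) and ((p implies not q) and q), 0
2. not (Dia not p implies Box Dia not p), 0
3. (p implies not q) and q, 0
4. Dia not p, 0
5. not Box Dia not p, 0
6. p implies not q, 0
7. q, 0
8. not p, 0
9. not p, 1
10. not Dia not p, 2
11. p, 2
Accessibility: 0R0, 0R1, 0R2, 1R1, 2R2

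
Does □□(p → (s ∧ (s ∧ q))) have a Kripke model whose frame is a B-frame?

1. □□(p → (s ∧ (s ∧ q))), u
2. □(p → (s ∧ (s ∧ q))), u   [□-rule on 1 via uRu]
3. p → (s ∧ (s ∧ q)), u   [□-rule on 2 via uRu]
4. s ∧ (s ∧ q), u   [→-rule on 3 (branches; this branch)]
5. s, u   [∧-rule on 4]
6. s ∧ q, u   [∧-rule on 4]
7. q, u   [∧-rule on 6]
Accessibility: uRu

Satisfiable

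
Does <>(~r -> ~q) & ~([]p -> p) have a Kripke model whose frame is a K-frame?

1. <>(~r -> ~q) & ~([]p -> p), 0
2. <>(~r -> ~q), 0
3. ~([]p -> p), 0
4. []p, 0
5. ~p, 0
6. ~r -> ~q, 1
7. p, 1
8. ~q, 1
Accessibility: 0R1

Yes, satisfiable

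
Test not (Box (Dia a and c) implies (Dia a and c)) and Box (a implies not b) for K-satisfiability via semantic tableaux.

Satisfiable (open branch found)

1. not (Box (Dia a and c) implies (Dia a and c)) and Box (a implies not b), 0
2. not (Box (Dia a and c) implies (Dia a and c)), 0
3. Box (a implies not b), 0
4. Box (Dia a and c), 0
5. not (Dia a and c), 0
6. not c, 0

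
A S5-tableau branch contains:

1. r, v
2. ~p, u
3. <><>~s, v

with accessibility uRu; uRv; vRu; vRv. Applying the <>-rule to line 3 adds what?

a fresh world w with vRw, and <>~s at w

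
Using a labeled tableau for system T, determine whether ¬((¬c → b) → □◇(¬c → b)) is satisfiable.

Satisfiable (open branch found)

1. ¬((¬c → b) → □◇(¬c → b)), 0
2. ¬c → b, 0   [¬→-rule on 1]
3. ¬□◇(¬c → b), 0   [¬→-rule on 1]
4. b, 0   [→-rule on 2 (branches; this branch)]
5. ¬◇(¬c → b), 1   [¬□-rule on 3: fresh world 1, 0R1]
6. ¬(¬c → b), 1   [¬◇-rule on 5 via 1R1]
7. ¬c, 1   [¬→-rule on 6]
8. ¬b, 1   [¬→-rule on 6]
Accessibility: 0R0, 0R1, 1R1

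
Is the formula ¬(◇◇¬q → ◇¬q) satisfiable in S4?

1. ¬(◇◇¬q → ◇¬q), u
2. ◇◇¬q, u
3. ¬◇¬q, u
4. q, u
5. ◇¬q, v
6. q, v
7. ¬q, w
8. q, w
Accessibility: uRu, uRv, uRw, vRv, vRw, wRw
Branch closes: q and ¬q both at w.
Every branch closes; the branch above is one of them.

Unsatisfiable (every branch closes)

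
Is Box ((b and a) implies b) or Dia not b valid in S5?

Tableau for the negation not (Box ((b and a) implies b) or Dia not b):
1. not (Box ((b and a) implies b) or Dia not b), 0
2. not Box ((b and a) implies b), 0
3. not Dia not b, 0
4. b, 0
5. not ((b and a) implies b), 1
6. b and a, 1
7. not b, 1
8. b, 1
9. a, 1
Accessibility: 0R0, 0R1, 1R0, 1R1
Branch closes: b and not b both at 1.
Every branch of the negation's tableau closes; the branch above is one of them.

Valid in S5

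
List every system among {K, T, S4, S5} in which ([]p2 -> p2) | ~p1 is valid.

T-tableau for the negation ~(([]p2 -> p2) | ~p1):
1. ~(([]p2 -> p2) | ~p1), u
2. ~([]p2 -> p2), u
3. p1, u
4. []p2, u
5. ~p2, u
6. p2, u
Accessibility: uRu
Branch closes: p2 and ~p2 both at u.
Every branch closes (one shown): valid in T, hence also in S4, S5 (every theorem of T is a theorem of S4 and S5).
K-tableau for the negation ~(([]p2 -> p2) | ~p1):
1. ~(([]p2 -> p2) | ~p1), u
2. ~([]p2 -> p2), u
3. p1, u
4. []p2, u
5. ~p2, u
Complete open branch: countermodel on a K-frame, so not valid in K.

T, S4, S5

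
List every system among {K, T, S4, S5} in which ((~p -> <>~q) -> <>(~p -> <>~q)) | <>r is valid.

T, S4, S5

K-tableau for the negation ~(((~p -> <>~q) -> <>(~p -> <>~q)) | <>r):
1. ~(((~p -> <>~q) -> <>(~p -> <>~q)) | <>r), w0
2. ~((~p -> <>~q) -> <>(~p -> <>~q)), w0
3. ~<>r, w0
4. ~p -> <>~q, w0
5. ~<>(~p -> <>~q), w0
6. <>~q, w0
7. ~q, w1
8. ~r, w1
9. ~(~p -> <>~q), w1
10. ~p, w1
11. ~<>~q, w1
Accessibility: w0Rw1
Complete open branch: countermodel on a K-frame, so not valid in K.
T-tableau for the negation ~(((~p -> <>~q) -> <>(~p -> <>~q)) | <>r):
1. ~(((~p -> <>~q) -> <>(~p -> <>~q)) | <>r), w0
2. ~((~p -> <>~q) -> <>(~p -> <>~q)), w0
3. ~<>r, w0
4. ~p -> <>~q, w0
5. ~<>(~p -> <>~q), w0
6. ~r, w0
7. ~(~p -> <>~q), w0
8. ~p, w0
9. ~<>~q, w0
10. q, w0
11. <>~q, w0
12. ~q, w1
13. ~r, w1
14. ~(~p -> <>~q), w1
15. ~p, w1
16. ~<>~q, w1
17. q, w1
Accessibility: w0Rw0, w0Rw1, w1Rw1
Branch closes: q and ~q both at w1.
Every branch closes (one shown): valid in T, hence also in S4, S5 (every theorem of T is a theorem of S4 and S5).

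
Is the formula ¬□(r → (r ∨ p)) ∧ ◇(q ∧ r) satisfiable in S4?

1. ¬□(r → (r ∨ p)) ∧ ◇(q ∧ r), w0
2. ¬□(r → (r ∨ p)), w0
3. ◇(q ∧ r), w0
4. ¬(r → (r ∨ p)), w1
5. r, w1
6. ¬(r ∨ p), w1
7. ¬r, w1
8. ¬p, w1
Accessibility: w0Rw0, w0Rw1, w1Rw1
Branch closes: r and ¬r both at w1.
All branches of the tableau close; one closing branch shown above.

Unsatisfiable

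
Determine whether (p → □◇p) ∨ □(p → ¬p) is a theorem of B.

Valid

Tableau for the negation ¬((p → □◇p) ∨ □(p → ¬p)):
1. ¬((p → □◇p) ∨ □(p → ¬p)), w0
2. ¬(p → □◇p), w0
3. ¬□(p → ¬p), w0
4. p, w0
5. ¬□◇p, w0
6. ¬(p → ¬p), w1
7. p, w1
8. ¬◇p, w2
9. ¬p, w0
Accessibility: w0Rw0, w0Rw1, w0Rw2, w1Rw0, w1Rw1, w2Rw0, w2Rw2
Branch closes: p and ¬p both at w0.
Every branch of the negation's tableau closes; the branch above is one of them.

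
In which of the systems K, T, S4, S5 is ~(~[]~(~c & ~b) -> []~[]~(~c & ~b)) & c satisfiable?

S5-tableau for the formula:
1. ~(~[]~(~c & ~b) -> []~[]~(~c & ~b)) & c, 0
2. ~(~[]~(~c & ~b) -> []~[]~(~c & ~b)), 0
3. c, 0
4. ~[]~(~c & ~b), 0
5. ~[]~[]~(~c & ~b), 0
6. ~c & ~b, 1
7. ~c, 1
8. ~b, 1
9. []~(~c & ~b), 2
10. ~(~c & ~b), 0
11. ~(~c & ~b), 1
12. ~(~c & ~b), 2
13. b, 0
14. b, 1
Accessibility: 0R0, 0R1, 0R2, 1R0, 1R1, 1R2, 2R0, 2R1, 2R2
Branch closes: b and ~b both at 1.
Every branch closes (one shown): unsatisfiable in S5.
S4-tableau for the formula:
1. ~(~[]~(~c & ~b) -> []~[]~(~c & ~b)) & c, 0
2. ~(~[]~(~c & ~b) -> []~[]~(~c & ~b)), 0
3. c, 0
4. ~[]~(~c & ~b), 0
5. ~[]~[]~(~c & ~b), 0
6. ~c & ~b, 1
7. ~c, 1
8. ~b, 1
9. []~(~c & ~b), 2
10. ~(~c & ~b), 2
11. b, 2
Accessibility: 0R0, 0R1, 0R2, 1R1, 2R2
Complete open branch: satisfiable in S4, hence also in K, T (this S4-model is also a K-model and a T-model).

K, T, S4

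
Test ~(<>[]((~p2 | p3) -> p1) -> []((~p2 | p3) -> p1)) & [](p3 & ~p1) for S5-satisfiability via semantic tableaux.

1. ~(<>[]((~p2 | p3) -> p1) -> []((~p2 | p3) -> p1)) & [](p3 & ~p1), 0
2. ~(<>[]((~p2 | p3) -> p1) -> []((~p2 | p3) -> p1)), 0   [&-rule on 1]
3. [](p3 & ~p1), 0   [&-rule on 1]
4. <>[]((~p2 | p3) -> p1), 0   [~->-rule on 2]
5. ~[]((~p2 | p3) -> p1), 0   [~->-rule on 2]
6. p3 & ~p1, 0   [[]-rule on 3 via 0R0]
7. p3, 0   [&-rule on 6]
8. ~p1, 0   [&-rule on 6]
9. []((~p2 | p3) -> p1), 1   [<>-rule on 4: fresh world 1, 0R1]
10. p3 & ~p1, 1   [[]-rule on 3 via 0R1]
11. p3, 1   [&-rule on 10]
12. ~p1, 1   [&-rule on 10]
13. (~p2 | p3) -> p1, 0   [[]-rule on 9 via 1R0]
14. (~p2 | p3) -> p1, 1   [[]-rule on 9 via 1R1]
15. ~(~p2 | p3), 0   [->-rule on 13 (branches; this branch)]
16. p2, 0   [~|-rule on 15]
17. ~p3, 0   [~|-rule on 15]
Accessibility: 0R0, 0R1, 1R0, 1R1
Branch closes: p3 and ~p3 both at 0.
All branches of the tableau close; one closing branch shown above.

No, unsatisfiable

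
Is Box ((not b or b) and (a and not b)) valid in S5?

Tableau for the negation not Box ((not b or b) and (a and not b)):
1. not Box ((not b or b) and (a and not b)), w0
2. not ((not b or b) and (a and not b)), w1   [neg-Box-rule on 1: fresh world w1, w0Rw1]
3. not (a and not b), w1   [neg-and-rule on 2 (branches; this branch)]
4. b, w1   [neg-and-rule on 3 (branches; this branch)]
Accessibility: w0Rw0, w0Rw1, w1Rw0, w1Rw1
The negation has an open branch (countermodel exists).

Not valid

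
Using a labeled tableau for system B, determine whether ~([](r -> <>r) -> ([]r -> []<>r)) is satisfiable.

No, unsatisfiable

1. ~([](r -> <>r) -> ([]r -> []<>r)), 0
2. [](r -> <>r), 0   [~->-rule on 1]
3. ~([]r -> []<>r), 0   [~->-rule on 1]
4. []r, 0   [~->-rule on 3]
5. ~[]<>r, 0   [~->-rule on 3]
6. r -> <>r, 0   [[]-rule on 2 via 0R0]
7. r, 0   [[]-rule on 4 via 0R0]
8. <>r, 0   [->-rule on 6 (branches; this branch)]
9. ~<>r, 1   [~[]-rule on 5: fresh world 1, 0R1]
10. r -> <>r, 1   [[]-rule on 2 via 0R1]
11. r, 1   [[]-rule on 4 via 0R1]
12. ~r, 0   [~<>-rule on 9 via 1R0]
Accessibility: 0R0, 0R1, 1R0, 1R1
Branch closes: r and ~r both at 0.
(One branch shown.) All branches close.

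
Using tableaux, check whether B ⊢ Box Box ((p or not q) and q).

Tableau for the negation not Box Box ((p or not q) and q):
1. not Box Box ((p or not q) and q), 0
2. not Box ((p or not q) and q), 1
3. not ((p or not q) and q), 2
4. not q, 2
Accessibility: 0R0, 0R1, 1R0, 1R1, 1R2, 2R1, 2R2
The negation has an open branch (countermodel exists).

Invalid (countermodel exists)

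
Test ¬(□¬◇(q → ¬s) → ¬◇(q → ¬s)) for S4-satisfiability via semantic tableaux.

1. ¬(□¬◇(q → ¬s) → ¬◇(q → ¬s)), 0
2. □¬◇(q → ¬s), 0
3. ◇(q → ¬s), 0
4. ¬◇(q → ¬s), 0
5. ¬(q → ¬s), 0
6. q, 0
7. s, 0
8. q → ¬s, 1
9. ¬◇(q → ¬s), 1
10. ¬(q → ¬s), 1
11. q, 1
12. s, 1
13. ¬s, 1
Accessibility: 0R0, 0R1, 1R1
Branch closes: s and ¬s both at 1.
All branches of the tableau close; one closing branch shown above.

Unsatisfiable (every branch closes)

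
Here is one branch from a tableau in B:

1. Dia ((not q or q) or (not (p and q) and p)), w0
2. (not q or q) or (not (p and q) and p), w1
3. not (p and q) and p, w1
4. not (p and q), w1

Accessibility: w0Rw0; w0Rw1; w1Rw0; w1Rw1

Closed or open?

No atom appears with both signs at the same world.

Not closed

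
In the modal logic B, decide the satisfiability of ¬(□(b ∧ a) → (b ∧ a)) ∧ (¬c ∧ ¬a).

1. ¬(□(b ∧ a) → (b ∧ a)) ∧ (¬c ∧ ¬a), u
2. ¬(□(b ∧ a) → (b ∧ a)), u   [∧-rule on 1]
3. ¬c ∧ ¬a, u   [∧-rule on 1]
4. □(b ∧ a), u   [¬→-rule on 2]
5. ¬(b ∧ a), u   [¬→-rule on 2]
6. ¬c, u   [∧-rule on 3]
7. ¬a, u   [∧-rule on 3]
8. b ∧ a, u   [□-rule on 4 via uRu]
9. b, u   [∧-rule on 8]
10. a, u   [∧-rule on 8]
Accessibility: uRu
Branch closes: a and ¬a both at u.
Every branch closes; the branch above is one of them.

No, unsatisfiable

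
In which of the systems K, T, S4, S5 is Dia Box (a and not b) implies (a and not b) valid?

S5

S5-tableau for the negation not (Dia Box (a and not b) implies (a and not b)):
1. not (Dia Box (a and not b) implies (a and not b)), 0
2. Dia Box (a and not b), 0   [neg-implies-rule on 1]
3. not (a and not b), 0   [neg-implies-rule on 1]
4. b, 0   [neg-and-rule on 3 (branches; this branch)]
5. Box (a and not b), 1   [Dia-rule on 2: fresh world 1, 0R1]
6. a and not b, 0   [Box-rule on 5 via 1R0]
7. a, 0   [and-rule on 6]
8. not b, 0   [and-rule on 6]
Accessibility: 0R0, 0R1, 1R0, 1R1
Branch closes: b and not b both at 0.
Every branch closes (one shown): valid in S5.
S4-tableau for the negation not (Dia Box (a and not b) implies (a and not b)):
1. not (Dia Box (a and not b) implies (a and not b)), 0
2. Dia Box (a and not b), 0   [neg-implies-rule on 1]
3. not (a and not b), 0   [neg-implies-rule on 1]
4. b, 0   [neg-and-rule on 3 (branches; this branch)]
5. Box (a and not b), 1   [Dia-rule on 2: fresh world 1, 0R1]
6. a and not b, 1   [Box-rule on 5 via 1R1]
7. a, 1   [and-rule on 6]
8. not b, 1   [and-rule on 6]
Accessibility: 0R0, 0R1, 1R1
Complete open branch: countermodel on an S4-frame, so not valid in S4, nor in K, T (the same frame is also a K-frame and a T-frame).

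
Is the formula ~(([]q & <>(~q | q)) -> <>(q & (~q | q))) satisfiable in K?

Unsatisfiable

1. ~(([]q & <>(~q | q)) -> <>(q & (~q | q))), u
2. []q & <>(~q | q), u
3. ~<>(q & (~q | q)), u
4. []q, u
5. <>(~q | q), u
6. ~q | q, v
7. ~(q & (~q | q)), v
8. q, v
9. ~(~q | q), v
10. ~q, v
Accessibility: uRv
Branch closes: q and ~q both at v.
(One branch shown.) All branches close.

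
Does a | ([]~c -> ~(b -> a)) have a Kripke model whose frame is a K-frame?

Yes, satisfiable

1. a | ([]~c -> ~(b -> a)), u
2. []~c -> ~(b -> a), u   [|-rule on 1 (branches; this branch)]
3. ~(b -> a), u   [->-rule on 2 (branches; this branch)]
4. b, u   [~->-rule on 3]
5. ~a, u   [~->-rule on 3]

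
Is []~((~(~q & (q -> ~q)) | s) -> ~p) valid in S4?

Invalid (countermodel exists)

Tableau for the negation ~[]~((~(~q & (q -> ~q)) | s) -> ~p):
1. ~[]~((~(~q & (q -> ~q)) | s) -> ~p), 0
2. (~(~q & (q -> ~q)) | s) -> ~p, 1
3. ~p, 1
Accessibility: 0R0, 0R1, 1R1
The negation has an open branch (countermodel exists).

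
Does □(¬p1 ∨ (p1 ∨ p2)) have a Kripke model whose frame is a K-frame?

1. □(¬p1 ∨ (p1 ∨ p2)), w0

Satisfiable (open branch found)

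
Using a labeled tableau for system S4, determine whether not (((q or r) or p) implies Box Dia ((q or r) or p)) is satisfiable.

1. not (((q or r) or p) implies Box Dia ((q or r) or p)), w0
2. (q or r) or p, w0
3. not Box Dia ((q or r) or p), w0
4. p, w0
5. not Dia ((q or r) or p), w1
6. not ((q or r) or p), w1
7. not (q or r), w1
8. not p, w1
9. not q, w1
10. not r, w1
Accessibility: w0Rw0, w0Rw1, w1Rw1

Satisfiable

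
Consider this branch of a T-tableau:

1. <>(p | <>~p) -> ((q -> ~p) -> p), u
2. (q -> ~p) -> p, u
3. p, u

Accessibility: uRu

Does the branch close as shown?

There is no literal clash: for every atom and world, at most one sign appears.

Not closed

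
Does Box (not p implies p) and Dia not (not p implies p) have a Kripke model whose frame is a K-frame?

No, unsatisfiable

1. Box (not p implies p) and Dia not (not p implies p), u
2. Box (not p implies p), u
3. Dia not (not p implies p), u
4. not (not p implies p), v
5. not p, v
6. not p implies p, v
7. p, v
Accessibility: uRv
Branch closes: p and not p both at v.
Every branch closes; the branch above is one of them.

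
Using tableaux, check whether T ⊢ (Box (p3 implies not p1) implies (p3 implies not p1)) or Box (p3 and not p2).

Tableau for the negation not ((Box (p3 implies not p1) implies (p3 implies not p1)) or Box (p3 and not p2)):
1. not ((Box (p3 implies not p1) implies (p3 implies not p1)) or Box (p3 and not p2)), 0
2. not (Box (p3 implies not p1) implies (p3 implies not p1)), 0   [neg-or-rule on 1]
3. not Box (p3 and not p2), 0   [neg-or-rule on 1]
4. Box (p3 implies not p1), 0   [neg-implies-rule on 2]
5. not (p3 implies not p1), 0   [neg-implies-rule on 2]
6. p3, 0   [neg-implies-rule on 5]
7. p1, 0   [neg-implies-rule on 5]
8. p3 implies not p1, 0   [Box-rule on 4 via 0R0]
9. not p1, 0   [implies-rule on 8 (branches; this branch)]
Accessibility: 0R0
Branch closes: p1 and not p1 both at 0.
Every branch of the negation's tableau closes; the branch above is one of them.

Valid in T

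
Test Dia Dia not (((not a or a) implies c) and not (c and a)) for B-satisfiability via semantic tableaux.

Yes, satisfiable

1. Dia Dia not (((not a or a) implies c) and not (c and a)), w0
2. Dia not (((not a or a) implies c) and not (c and a)), w1   [Dia-rule on 1: fresh world w1, w0Rw1]
3. not (((not a or a) implies c) and not (c and a)), w2   [Dia-rule on 2: fresh world w2, w1Rw2]
4. c and a, w2   [neg-and-rule on 3 (branches; this branch)]
5. c, w2   [and-rule on 4]
6. a, w2   [and-rule on 4]
Accessibility: w0Rw0, w0Rw1, w1Rw0, w1Rw1, w1Rw2, w2Rw1, w2Rw2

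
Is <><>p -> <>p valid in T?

Tableau for the negation ~(<><>p -> <>p):
1. ~(<><>p -> <>p), 0
2. <><>p, 0
3. ~<>p, 0
4. ~p, 0
5. <>p, 1
6. ~p, 1
7. p, 2
Accessibility: 0R0, 0R1, 1R1, 1R2, 2R2
The negation has an open branch (countermodel exists).

Invalid (countermodel exists)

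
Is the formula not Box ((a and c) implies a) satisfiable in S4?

1. not Box ((a and c) implies a), u
2. not ((a and c) implies a), v
3. a and c, v
4. not a, v
5. a, v
6. c, v
Accessibility: uRu, uRv, vRv
Branch closes: a and not a both at v.
(One branch shown.) All branches close.

No, unsatisfiable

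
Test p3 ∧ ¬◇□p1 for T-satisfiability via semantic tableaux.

Yes, satisfiable

1. p3 ∧ ¬◇□p1, 0
2. p3, 0
3. ¬◇□p1, 0
4. ¬□p1, 0
5. ¬p1, 1
6. ¬□p1, 1
7. ¬p1, 2
Accessibility: 0R0, 0R1, 1R1, 1R2, 2R2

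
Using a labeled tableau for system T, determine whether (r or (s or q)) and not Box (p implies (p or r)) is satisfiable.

1. (r or (s or q)) and not Box (p implies (p or r)), 0
2. r or (s or q), 0
3. not Box (p implies (p or r)), 0
4. s or q, 0
5. q, 0
6. not (p implies (p or r)), 1
7. p, 1
8. not (p or r), 1
9. not p, 1
10. not r, 1
Accessibility: 0R0, 0R1, 1R1
Branch closes: p and not p both at 1.
Every branch closes; the branch above is one of them.

Unsatisfiable (every branch closes)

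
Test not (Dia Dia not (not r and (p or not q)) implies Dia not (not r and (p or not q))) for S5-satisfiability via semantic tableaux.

Unsatisfiable

1. not (Dia Dia not (not r and (p or not q)) implies Dia not (not r and (p or not q))), u
2. Dia Dia not (not r and (p or not q)), u   [neg-implies-rule on 1]
3. not Dia not (not r and (p or not q)), u   [neg-implies-rule on 1]
4. not r and (p or not q), u   [neg-Dia-rule on 3 via uRu]
5. not r, u   [and-rule on 4]
6. p or not q, u   [and-rule on 4]
7. not q, u   [or-rule on 6 (branches; this branch)]
8. Dia not (not r and (p or not q)), v   [Dia-rule on 2: fresh world v, uRv]
9. not r and (p or not q), v   [neg-Dia-rule on 3 via uRv]
10. not r, v   [and-rule on 9]
11. p or not q, v   [and-rule on 9]
12. not q, v   [or-rule on 11 (branches; this branch)]
13. not (not r and (p or not q)), w   [Dia-rule on 8: fresh world w, vRw]
14. not r and (p or not q), w   [neg-Dia-rule on 3 via uRw]
15. not r, w   [and-rule on 14]
16. p or not q, w   [and-rule on 14]
17. not (p or not q), w   [neg-and-rule on 13 (branches; this branch)]
18. not p, w   [neg-or-rule on 17]
19. q, w   [neg-or-rule on 17]
20. not q, w   [or-rule on 16 (branches; this branch)]
Accessibility: uRu, uRv, uRw, vRu, vRv, vRw, wRu, wRv, wRw
Branch closes: q and not q both at w.
Every branch closes; the branch above is one of them.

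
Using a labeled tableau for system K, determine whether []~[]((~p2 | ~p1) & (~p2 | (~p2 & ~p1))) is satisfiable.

1. []~[]((~p2 | ~p1) & (~p2 | (~p2 & ~p1))), 0

Satisfiable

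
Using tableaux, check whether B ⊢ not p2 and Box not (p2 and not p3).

Tableau for the negation not (not p2 and Box not (p2 and not p3)):
1. not (not p2 and Box not (p2 and not p3)), u
2. not Box not (p2 and not p3), u
3. p2 and not p3, v
4. p2, v
5. not p3, v
Accessibility: uRu, uRv, vRu, vRv
The negation has an open branch (countermodel exists).

Invalid (countermodel exists)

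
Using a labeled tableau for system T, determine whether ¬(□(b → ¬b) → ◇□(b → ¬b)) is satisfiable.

1. ¬(□(b → ¬b) → ◇□(b → ¬b)), u
2. □(b → ¬b), u   [¬→-rule on 1]
3. ¬◇□(b → ¬b), u   [¬→-rule on 1]
4. b → ¬b, u   [□-rule on 2 via uRu]
5. ¬□(b → ¬b), u   [¬◇-rule on 3 via uRu]
6. ¬b, u   [→-rule on 4 (branches; this branch)]
7. ¬(b → ¬b), v   [¬□-rule on 5: fresh world v, uRv]
8. b, v   [¬→-rule on 7]
9. b → ¬b, v   [□-rule on 2 via uRv]
10. ¬□(b → ¬b), v   [¬◇-rule on 3 via uRv]
11. ¬b, v   [→-rule on 9 (branches; this branch)]
Accessibility: uRu, uRv, vRv
Branch closes: b and ¬b both at v.
Every branch closes; the branch above is one of them.

No, unsatisfiable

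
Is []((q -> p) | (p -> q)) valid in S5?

Valid

Tableau for the negation ~[]((q -> p) | (p -> q)):
1. ~[]((q -> p) | (p -> q)), w0
2. ~((q -> p) | (p -> q)), w1
3. ~(q -> p), w1
4. ~(p -> q), w1
5. q, w1
6. ~p, w1
7. p, w1
8. ~q, w1
Accessibility: w0Rw0, w0Rw1, w1Rw0, w1Rw1
Branch closes: p and ~p both at w1.
Every branch of the negation's tableau closes; the branch above is one of them.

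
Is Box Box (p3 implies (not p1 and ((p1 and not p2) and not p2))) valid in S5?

Not valid

Tableau for the negation not Box Box (p3 implies (not p1 and ((p1 and not p2) and not p2))):
1. not Box Box (p3 implies (not p1 and ((p1 and not p2) and not p2))), u
2. not Box (p3 implies (not p1 and ((p1 and not p2) and not p2))), v
3. not (p3 implies (not p1 and ((p1 and not p2) and not p2))), w
4. p3, w
5. not (not p1 and ((p1 and not p2) and not p2)), w
6. not ((p1 and not p2) and not p2), w
7. p2, w
Accessibility: uRu, uRv, uRw, vRu, vRv, vRw, wRu, wRv, wRw
The negation has an open branch (countermodel exists).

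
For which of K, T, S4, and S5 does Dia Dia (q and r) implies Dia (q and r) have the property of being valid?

S4, S5

T-tableau for the negation not (Dia Dia (q and r) implies Dia (q and r)):
1. not (Dia Dia (q and r) implies Dia (q and r)), w0
2. Dia Dia (q and r), w0   [neg-implies-rule on 1]
3. not Dia (q and r), w0   [neg-implies-rule on 1]
4. not (q and r), w0   [neg-Dia-rule on 3 via w0Rw0]
5. not r, w0   [neg-and-rule on 4 (branches; this branch)]
6. Dia (q and r), w1   [Dia-rule on 2: fresh world w1, w0Rw1]
7. not (q and r), w1   [neg-Dia-rule on 3 via w0Rw1]
8. not r, w1   [neg-and-rule on 7 (branches; this branch)]
9. q and r, w2   [Dia-rule on 6: fresh world w2, w1Rw2]
10. q, w2   [and-rule on 9]
11. r, w2   [and-rule on 9]
Accessibility: w0Rw0, w0Rw1, w1Rw1, w1Rw2, w2Rw2
Complete open branch: countermodel on a T-frame, so not valid in T, nor in K (the same frame is also a K-frame).
S4-tableau for the negation not (Dia Dia (q and r) implies Dia (q and r)):
1. not (Dia Dia (q and r) implies Dia (q and r)), w0
2. Dia Dia (q and r), w0   [neg-implies-rule on 1]
3. not Dia (q and r), w0   [neg-implies-rule on 1]
4. not (q and r), w0   [neg-Dia-rule on 3 via w0Rw0]
5. not r, w0   [neg-and-rule on 4 (branches; this branch)]
6. Dia (q and r), w1   [Dia-rule on 2: fresh world w1, w0Rw1]
7. not (q and r), w1   [neg-Dia-rule on 3 via w0Rw1]
8. not r, w1   [neg-and-rule on 7 (branches; this branch)]
9. q and r, w2   [Dia-rule on 6: fresh world w2, w1Rw2]
10. q, w2   [and-rule on 9]
11. r, w2   [and-rule on 9]
12. not (q and r), w2   [neg-Dia-rule on 3 via w0Rw2]
13. not r, w2   [neg-and-rule on 12 (branches; this branch)]
Accessibility: w0Rw0, w0Rw1, w0Rw2, w1Rw1, w1Rw2, w2Rw2
Branch closes: r and not r both at w2.
Every branch closes (one shown): valid in S4, hence also in S5 (every theorem of S4 is a theorem of S5).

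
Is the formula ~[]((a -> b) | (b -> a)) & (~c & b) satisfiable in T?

Unsatisfiable (every branch closes)

1. ~[]((a -> b) | (b -> a)) & (~c & b), u
2. ~[]((a -> b) | (b -> a)), u   [&-rule on 1]
3. ~c & b, u   [&-rule on 1]
4. ~c, u   [&-rule on 3]
5. b, u   [&-rule on 3]
6. ~((a -> b) | (b -> a)), v   [~[]-rule on 2: fresh world v, uRv]
7. ~(a -> b), v   [~|-rule on 6]
8. ~(b -> a), v   [~|-rule on 6]
9. a, v   [~->-rule on 7]
10. ~b, v   [~->-rule on 7]
11. b, v   [~->-rule on 8]
12. ~a, v   [~->-rule on 8]
Accessibility: uRu, uRv, vRv
Branch closes: b and ~b both at v.
Every branch closes; the branch above is one of them.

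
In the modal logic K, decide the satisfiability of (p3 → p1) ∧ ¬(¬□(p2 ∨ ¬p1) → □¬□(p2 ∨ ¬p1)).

Yes, satisfiable

1. (p3 → p1) ∧ ¬(¬□(p2 ∨ ¬p1) → □¬□(p2 ∨ ¬p1)), u
2. p3 → p1, u
3. ¬(¬□(p2 ∨ ¬p1) → □¬□(p2 ∨ ¬p1)), u
4. ¬□(p2 ∨ ¬p1), u
5. ¬□¬□(p2 ∨ ¬p1), u
6. p1, u
7. ¬(p2 ∨ ¬p1), v
8. ¬p2, v
9. p1, v
10. □(p2 ∨ ¬p1), w
Accessibility: uRv, uRw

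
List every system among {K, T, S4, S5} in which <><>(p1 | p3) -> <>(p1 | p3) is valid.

T-tableau for the negation ~(<><>(p1 | p3) -> <>(p1 | p3)):
1. ~(<><>(p1 | p3) -> <>(p1 | p3)), w0
2. <><>(p1 | p3), w0
3. ~<>(p1 | p3), w0
4. ~(p1 | p3), w0
5. ~p1, w0
6. ~p3, w0
7. <>(p1 | p3), w1
8. ~(p1 | p3), w1
9. ~p1, w1
10. ~p3, w1
11. p1 | p3, w2
12. p3, w2
Accessibility: w0Rw0, w0Rw1, w1Rw1, w1Rw2, w2Rw2
Complete open branch: countermodel on a T-frame, so not valid in T, nor in K (the same frame is also a K-frame).
S4-tableau for the negation ~(<><>(p1 | p3) -> <>(p1 | p3)):
1. ~(<><>(p1 | p3) -> <>(p1 | p3)), w0
2. <><>(p1 | p3), w0
3. ~<>(p1 | p3), w0
4. ~(p1 | p3), w0
5. ~p1, w0
6. ~p3, w0
7. <>(p1 | p3), w1
8. ~(p1 | p3), w1
9. ~p1, w1
10. ~p3, w1
11. p1 | p3, w2
12. ~(p1 | p3), w2
13. ~p1, w2
14. ~p3, w2
15. p3, w2
Accessibility: w0Rw0, w0Rw1, w0Rw2, w1Rw1, w1Rw2, w2Rw2
Branch closes: p3 and ~p3 both at w2.
Every branch closes (one shown): valid in S4, hence also in S5 (every theorem of S4 is a theorem of S5).

S4, S5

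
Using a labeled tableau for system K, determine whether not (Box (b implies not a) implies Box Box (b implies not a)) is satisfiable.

1. not (Box (b implies not a) implies Box Box (b implies not a)), w0
2. Box (b implies not a), w0   [neg-implies-rule on 1]
3. not Box Box (b implies not a), w0   [neg-implies-rule on 1]
4. not Box (b implies not a), w1   [neg-Box-rule on 3: fresh world w1, w0Rw1]
5. b implies not a, w1   [Box-rule on 2 via w0Rw1]
6. not a, w1   [implies-rule on 5 (branches; this branch)]
7. not (b implies not a), w2   [neg-Box-rule on 4: fresh world w2, w1Rw2]
8. b, w2   [neg-implies-rule on 7]
9. a, w2   [neg-implies-rule on 7]
Accessibility: w0Rw1, w1Rw2

Satisfiable (open branch found)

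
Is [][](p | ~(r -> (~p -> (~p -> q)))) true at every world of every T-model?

Tableau for the negation ~[][](p | ~(r -> (~p -> (~p -> q)))):
1. ~[][](p | ~(r -> (~p -> (~p -> q)))), w0
2. ~[](p | ~(r -> (~p -> (~p -> q)))), w1   [~[]-rule on 1: fresh world w1, w0Rw1]
3. ~(p | ~(r -> (~p -> (~p -> q)))), w2   [~[]-rule on 2: fresh world w2, w1Rw2]
4. ~p, w2   [~|-rule on 3]
5. r -> (~p -> (~p -> q)), w2   [~|-rule on 3]
6. ~p -> (~p -> q), w2   [->-rule on 5 (branches; this branch)]
7. ~p -> q, w2   [->-rule on 6 (branches; this branch)]
8. q, w2   [->-rule on 7 (branches; this branch)]
Accessibility: w0Rw0, w0Rw1, w1Rw1, w1Rw2, w2Rw2
The negation has an open branch (countermodel exists).

Not valid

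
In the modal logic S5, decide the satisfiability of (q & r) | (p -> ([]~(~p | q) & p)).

1. (q & r) | (p -> ([]~(~p | q) & p)), w0
2. p -> ([]~(~p | q) & p), w0   [|-rule on 1 (branches; this branch)]
3. []~(~p | q) & p, w0   [->-rule on 2 (branches; this branch)]
4. []~(~p | q), w0   [&-rule on 3]
5. p, w0   [&-rule on 3]
6. ~(~p | q), w0   [[]-rule on 4 via w0Rw0]
7. ~q, w0   [~|-rule on 6]
Accessibility: w0Rw0

Yes, satisfiable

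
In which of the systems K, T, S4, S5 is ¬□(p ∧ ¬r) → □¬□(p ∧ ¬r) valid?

S4-tableau for the negation ¬(¬□(p ∧ ¬r) → □¬□(p ∧ ¬r)):
1. ¬(¬□(p ∧ ¬r) → □¬□(p ∧ ¬r)), 0
2. ¬□(p ∧ ¬r), 0
3. ¬□¬□(p ∧ ¬r), 0
4. ¬(p ∧ ¬r), 1
5. r, 1
6. □(p ∧ ¬r), 2
7. p ∧ ¬r, 2
8. p, 2
9. ¬r, 2
Accessibility: 0R0, 0R1, 0R2, 1R1, 2R2
Complete open branch: countermodel on an S4-frame, so not valid in S4, nor in K, T (the same frame is also a K-frame and a T-frame).
S5-tableau for the negation ¬(¬□(p ∧ ¬r) → □¬□(p ∧ ¬r)):
1. ¬(¬□(p ∧ ¬r) → □¬□(p ∧ ¬r)), 0
2. ¬□(p ∧ ¬r), 0
3. ¬□¬□(p ∧ ¬r), 0
4. ¬(p ∧ ¬r), 1
5. r, 1
6. □(p ∧ ¬r), 2
7. p ∧ ¬r, 0
8. p, 0
9. ¬r, 0
10. p ∧ ¬r, 1
11. p, 1
12. ¬r, 1
Accessibility: 0R0, 0R1, 0R2, 1R0, 1R1, 1R2, 2R0, 2R1, 2R2
Branch closes: r and ¬r both at 1.
Every branch closes (one shown): valid in S5.

S5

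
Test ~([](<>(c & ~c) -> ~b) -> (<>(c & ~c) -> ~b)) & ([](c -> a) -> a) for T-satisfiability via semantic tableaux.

1. ~([](<>(c & ~c) -> ~b) -> (<>(c & ~c) -> ~b)) & ([](c -> a) -> a), u
2. ~([](<>(c & ~c) -> ~b) -> (<>(c & ~c) -> ~b)), u
3. [](c -> a) -> a, u
4. [](<>(c & ~c) -> ~b), u
5. ~(<>(c & ~c) -> ~b), u
6. <>(c & ~c), u
7. b, u
8. <>(c & ~c) -> ~b, u
9. a, u
10. ~<>(c & ~c), u
11. ~(c & ~c), u
12. c, u
13. c & ~c, v
14. c, v
15. ~c, v
Accessibility: uRu, uRv, vRv
Branch closes: c and ~c both at v.
Every branch closes; the branch above is one of them.

No, unsatisfiable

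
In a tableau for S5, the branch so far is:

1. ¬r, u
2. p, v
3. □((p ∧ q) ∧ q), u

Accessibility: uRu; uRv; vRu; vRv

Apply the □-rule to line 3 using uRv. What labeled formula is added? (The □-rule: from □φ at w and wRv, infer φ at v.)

(p ∧ q) ∧ q, v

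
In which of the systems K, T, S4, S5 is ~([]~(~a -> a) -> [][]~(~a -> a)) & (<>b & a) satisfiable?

K

T-tableau for the formula:
1. ~([]~(~a -> a) -> [][]~(~a -> a)) & (<>b & a), u
2. ~([]~(~a -> a) -> [][]~(~a -> a)), u
3. <>b & a, u
4. []~(~a -> a), u
5. ~[][]~(~a -> a), u
6. <>b, u
7. a, u
8. ~(~a -> a), u
9. ~a, u
Accessibility: uRu
Branch closes: a and ~a both at u.
Every branch closes (one shown): unsatisfiable in T, hence also in S4, S5 (every S4/S5-frame is a T-frame).
K-tableau for the formula:
1. ~([]~(~a -> a) -> [][]~(~a -> a)) & (<>b & a), u
2. ~([]~(~a -> a) -> [][]~(~a -> a)), u
3. <>b & a, u
4. []~(~a -> a), u
5. ~[][]~(~a -> a), u
6. <>b, u
7. a, u
8. ~[]~(~a -> a), v
9. ~(~a -> a), v
10. ~a, v
11. b, w
12. ~(~a -> a), w
13. ~a, w
14. ~a -> a, x
15. a, x
Accessibility: uRv, uRw, vRx
Complete open branch: satisfiable in K.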